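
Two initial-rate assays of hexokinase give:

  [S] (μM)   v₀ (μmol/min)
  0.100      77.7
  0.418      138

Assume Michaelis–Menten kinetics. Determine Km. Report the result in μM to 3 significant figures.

0.135 μM

From v = Vmax[S]/(Km+[S]), each point gives Vmax = v(Km+[S])/[S].
Equating: 77.7(Km+0.100)/0.100 = 138(Km+0.418)/0.418.
777.0·Km + 77.7 = 330.1·Km + 138, so (777.0 − 330.1)·Km = 138 − 77.7.
Km = 60.30/446.9 = 0.135 μM; then Vmax = 77.7(0.135+0.100)/0.100 = 183 μmol/min.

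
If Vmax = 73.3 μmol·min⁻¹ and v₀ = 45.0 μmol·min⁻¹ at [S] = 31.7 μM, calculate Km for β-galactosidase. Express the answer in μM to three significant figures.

19.9 μM

From v = Vmax[S]/(Km+[S]), Km = [S](Vmax − v)/v.
Km = 31.7 × (73.3 − 45.0) / 45.0 = 897.1/45.0 = 19.9 μM.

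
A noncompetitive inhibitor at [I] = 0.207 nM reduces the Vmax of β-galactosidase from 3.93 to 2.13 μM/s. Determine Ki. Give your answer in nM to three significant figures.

0.245 nM

Noncompetitive: Vmax,app = Vmax/α with α = 1 + [I]/Ki.
α = Vmax/Vmax,app = 3.93/2.13 = 1.845.
Since α = 1 + [I]/Ki, [I]/Ki = 1.845 − 1 = 0.8451 and Ki = 0.207/0.8451 = 0.245 nM.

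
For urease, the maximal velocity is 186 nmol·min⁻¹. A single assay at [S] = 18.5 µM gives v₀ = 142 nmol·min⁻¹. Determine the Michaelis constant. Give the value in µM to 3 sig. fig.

From v = Vmax[S]/(Km+[S]), Km = [S](Vmax − v)/v.
Km = 18.5 × (186 − 142) / 142 = 814.0/142 = 5.73 µM.

5.73 µM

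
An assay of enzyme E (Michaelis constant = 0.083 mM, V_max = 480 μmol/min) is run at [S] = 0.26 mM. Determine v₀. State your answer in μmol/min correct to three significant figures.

364 μmol/min

[S]/(Km+[S]) = 0.26/0.3430 = 0.7580, the fractional saturation.
v = 0.7580 × Vmax = 0.7580 × 480 = 364 μmol/min.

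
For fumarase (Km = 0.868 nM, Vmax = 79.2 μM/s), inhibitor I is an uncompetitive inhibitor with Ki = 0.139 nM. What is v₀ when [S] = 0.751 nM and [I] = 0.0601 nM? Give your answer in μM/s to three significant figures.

α = 1 + [I]/Ki = 1 + 0.0601/0.139 = 1.432.
For an uncompetitive inhibitor, both parameters are divided by α, giving Vmax/α and Km/α: Km,app = 0.606 nM, Vmax,app = 55.3 μM/s.
v = Vmax,app·[S]/(Km,app + [S]) = 55.3 × 0.751/(0.606 + 0.751) = 30.6 μM/s.

30.6 μM/s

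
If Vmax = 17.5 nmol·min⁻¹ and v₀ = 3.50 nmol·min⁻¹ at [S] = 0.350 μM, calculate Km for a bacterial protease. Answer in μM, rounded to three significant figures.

From v = Vmax[S]/(Km+[S]), Km = [S](Vmax − v)/v.
Km = 0.350 × (17.5 − 3.50) / 3.50 = 4.900/3.50 = 1.40 μM.

1.40 μM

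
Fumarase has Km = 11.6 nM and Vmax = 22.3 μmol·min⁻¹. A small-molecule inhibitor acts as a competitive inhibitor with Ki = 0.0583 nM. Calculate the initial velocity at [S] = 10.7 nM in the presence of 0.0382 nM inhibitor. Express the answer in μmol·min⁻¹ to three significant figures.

7.98 μmol·min⁻¹

α = 1 + [I]/Ki = 1 + 0.0382/0.0583 = 1.655.
For a competitive inhibitor, Vmax is unchanged and the apparent Km becomes α·Km: Km,app = 19.2 nM, Vmax,app = 22.3 μmol·min⁻¹.
v = Vmax,app·[S]/(Km,app + [S]) = 22.3 × 10.7/(19.2 + 10.7) = 7.98 μmol·min⁻¹.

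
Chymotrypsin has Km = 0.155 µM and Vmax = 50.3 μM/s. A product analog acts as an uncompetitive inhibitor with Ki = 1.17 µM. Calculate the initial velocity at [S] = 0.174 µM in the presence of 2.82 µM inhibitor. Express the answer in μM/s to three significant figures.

11.7 μM/s

With α = 1 + [I]/Ki = 1 + 2.82/1.17 = 3.410, the uncompetitive rate law is v = (Vmax/α)·[S] / (Km/α + [S]).
v = (50.3/3.410)×0.174 / (0.155/3.410 + 0.174) = 2.566/0.2195 = 11.7 μM/s.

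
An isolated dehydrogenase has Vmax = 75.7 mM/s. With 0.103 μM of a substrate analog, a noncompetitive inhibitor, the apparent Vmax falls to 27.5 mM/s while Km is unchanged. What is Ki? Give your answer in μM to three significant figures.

0.0588 μM

Noncompetitive: Vmax,app = Vmax/α with α = 1 + [I]/Ki.
α = Vmax/Vmax,app = 75.7/27.5 = 2.753.
Since α = 1 + [I]/Ki, [I]/Ki = 2.753 − 1 = 1.753 and Ki = 0.103/1.753 = 0.0588 μM.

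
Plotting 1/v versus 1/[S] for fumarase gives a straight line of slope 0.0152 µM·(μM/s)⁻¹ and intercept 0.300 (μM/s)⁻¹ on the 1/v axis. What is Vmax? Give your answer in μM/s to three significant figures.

The y-intercept of a Lineweaver–Burk plot equals 1/Vmax, so Vmax = 1/0.300 = 3.33 μM/s.

3.33 μM/s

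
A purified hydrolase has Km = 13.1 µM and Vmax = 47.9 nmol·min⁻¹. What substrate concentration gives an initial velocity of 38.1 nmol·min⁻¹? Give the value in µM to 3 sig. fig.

50.9 µM

Rearranging v = Vmax[S]/(Km+[S]) gives [S] = Km·v/(Vmax − v).
[S] = 13.1 × 38.1 / (47.9 − 38.1) = 499.1/9.800 = 50.9 µM.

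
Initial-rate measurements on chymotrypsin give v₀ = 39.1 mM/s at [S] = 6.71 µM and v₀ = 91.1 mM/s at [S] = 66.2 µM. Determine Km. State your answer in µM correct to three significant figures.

11.7 µM

From v = Vmax[S]/(Km+[S]), each point gives Vmax = v(Km+[S])/[S].
Equating: 39.1(Km+6.71)/6.71 = 91.1(Km+66.2)/66.2.
5.827·Km + 39.1 = 1.376·Km + 91.1, so (5.827 − 1.376)·Km = 91.1 − 39.1.
Km = 52.00/4.451 = 11.7 µM; then Vmax = 39.1(11.7+6.71)/6.71 = 107 mM/s.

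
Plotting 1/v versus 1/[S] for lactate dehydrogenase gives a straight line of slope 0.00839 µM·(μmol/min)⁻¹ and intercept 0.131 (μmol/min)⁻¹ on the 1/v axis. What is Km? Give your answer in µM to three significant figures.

y-intercept = 1/Vmax ⇒ Vmax = 7.63 μmol/min; slope = Km/Vmax ⇒ Km = slope × Vmax.
Km = 0.00839 × 7.63 = 0.0640 µM.

0.0640 µM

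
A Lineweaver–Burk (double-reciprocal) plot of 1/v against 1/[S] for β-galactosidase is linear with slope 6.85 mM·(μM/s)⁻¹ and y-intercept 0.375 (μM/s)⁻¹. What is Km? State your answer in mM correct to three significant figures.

18.3 mM

y-intercept = 1/Vmax ⇒ Vmax = 2.67 μM/s; slope = Km/Vmax ⇒ Km = slope × Vmax.
Km = 6.85 × 2.67 = 18.3 mM.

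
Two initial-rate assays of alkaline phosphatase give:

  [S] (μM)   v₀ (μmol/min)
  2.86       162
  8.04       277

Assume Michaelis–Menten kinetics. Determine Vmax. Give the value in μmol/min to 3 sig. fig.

456 μmol/min

From v = Vmax[S]/(Km+[S]), each point gives Vmax = v(Km+[S])/[S].
Equating: 162(Km+2.86)/2.86 = 277(Km+8.04)/8.04.
56.64·Km + 162 = 34.45·Km + 277, so (56.64 − 34.45)·Km = 277 − 162.
Km = 115.0/22.19 = 5.18 μM; then Vmax = 162(5.18+2.86)/2.86 = 456 μmol/min.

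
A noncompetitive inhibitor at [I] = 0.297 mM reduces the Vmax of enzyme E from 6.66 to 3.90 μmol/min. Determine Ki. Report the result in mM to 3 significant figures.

Noncompetitive: Vmax,app = Vmax/α with α = 1 + [I]/Ki.
α = Vmax/Vmax,app = 6.66/3.90 = 1.708.
Ki = [I]/(α − 1) = 0.297/0.7077 = 0.420 mM.

0.420 mM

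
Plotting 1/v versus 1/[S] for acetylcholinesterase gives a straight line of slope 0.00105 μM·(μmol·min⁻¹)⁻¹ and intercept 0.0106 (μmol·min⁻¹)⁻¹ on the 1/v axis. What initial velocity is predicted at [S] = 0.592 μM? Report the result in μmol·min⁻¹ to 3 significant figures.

The y-intercept is 1/Vmax, so Vmax = 1/0.0106 = 94.3 μmol·min⁻¹.
The slope is Km/Vmax, so Km = 0.00105 × 94.3 = 0.0991 μM.
Then v = 94.3 × 0.592/(0.0991 + 0.592) = 80.8 μmol·min⁻¹.

80.8 μmol·min⁻¹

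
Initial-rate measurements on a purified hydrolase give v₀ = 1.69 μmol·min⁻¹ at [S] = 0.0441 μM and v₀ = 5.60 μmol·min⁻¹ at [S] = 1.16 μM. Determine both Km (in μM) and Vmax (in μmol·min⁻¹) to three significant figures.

In reciprocal form, 1/v = (Km/Vmax)·(1/[S]) + 1/Vmax. The two points give (1/[S], 1/v) = (22.68, 0.5917) and (0.8621, 0.1786).
Slope = (0.5917 − 0.1786)/(22.68 − 0.8621) = 0.01894; intercept = 0.5917 − 0.01894×22.68 = 0.1622.
Vmax = 1/intercept = 6.16 μmol·min⁻¹; Km = slope × Vmax = 0.01894 × 6.16 = 0.117 μM.

Km = 0.117 μM; Vmax = 6.16 μmol·min⁻¹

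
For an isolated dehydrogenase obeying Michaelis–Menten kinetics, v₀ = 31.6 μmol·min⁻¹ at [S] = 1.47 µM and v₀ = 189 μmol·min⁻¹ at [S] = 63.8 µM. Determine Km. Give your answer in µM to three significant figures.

From v = Vmax[S]/(Km+[S]), each point gives Vmax = v(Km+[S])/[S].
Equating: 31.6(Km+1.47)/1.47 = 189(Km+63.8)/63.8.
21.50·Km + 31.6 = 2.962·Km + 189, so (21.50 − 2.962)·Km = 189 − 31.6.
Km = 157.4/18.53 = 8.49 µM; then Vmax = 31.6(8.49+1.47)/1.47 = 214 μmol·min⁻¹.

8.49 µM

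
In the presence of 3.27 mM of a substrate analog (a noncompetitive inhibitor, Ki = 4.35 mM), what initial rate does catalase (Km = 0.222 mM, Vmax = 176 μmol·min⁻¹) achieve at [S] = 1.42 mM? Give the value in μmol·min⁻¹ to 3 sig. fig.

α = 1 + [I]/Ki = 1 + 3.27/4.35 = 1.752.
For a noncompetitive inhibitor, Vmax is reduced to Vmax/α while Km is unchanged: Km,app = 0.222 mM, Vmax,app = 100 μmol·min⁻¹.
v = Vmax,app·[S]/(Km,app + [S]) = 100 × 1.42/(0.222 + 1.42) = 86.9 μmol·min⁻¹.

86.9 μmol·min⁻¹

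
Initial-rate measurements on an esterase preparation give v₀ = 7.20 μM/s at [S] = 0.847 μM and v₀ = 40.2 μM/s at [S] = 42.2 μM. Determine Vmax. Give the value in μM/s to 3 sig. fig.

In reciprocal form, 1/v = (Km/Vmax)·(1/[S]) + 1/Vmax. The two points give (1/[S], 1/v) = (1.181, 0.1389) and (0.02370, 0.02488).
Slope = (0.1389 − 0.02488)/(1.181 − 0.02370) = 0.09855; intercept = 0.1389 − 0.09855×1.181 = 0.02254.
Vmax = 1/intercept = 44.4 μM/s; Km = slope × Vmax = 0.09855 × 44.4 = 4.37 μM.

44.4 μM/s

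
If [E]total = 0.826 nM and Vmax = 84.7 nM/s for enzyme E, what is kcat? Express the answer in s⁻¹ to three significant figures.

kcat = Vmax/[E]total = 84.7 nM/s / 0.826 nM = 103 s⁻¹.

103 s⁻¹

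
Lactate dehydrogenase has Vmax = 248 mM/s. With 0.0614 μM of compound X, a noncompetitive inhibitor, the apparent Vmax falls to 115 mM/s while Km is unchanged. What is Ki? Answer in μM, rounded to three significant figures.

Noncompetitive: Vmax,app = Vmax/α with α = 1 + [I]/Ki.
α = Vmax/Vmax,app = 248/115 = 2.157.
Ki = [I]/(α − 1) = 0.0614/1.157 = 0.0531 μM.

0.0531 μM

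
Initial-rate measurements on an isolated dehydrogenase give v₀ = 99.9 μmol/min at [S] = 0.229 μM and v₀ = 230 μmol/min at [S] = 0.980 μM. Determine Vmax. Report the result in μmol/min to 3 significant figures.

In reciprocal form, 1/v = (Km/Vmax)·(1/[S]) + 1/Vmax. The two points give (1/[S], 1/v) = (4.367, 0.01001) and (1.020, 0.004348).
Slope = (0.01001 − 0.004348)/(4.367 − 1.020) = 0.001692; intercept = 0.01001 − 0.001692×4.367 = 0.002621.
Vmax = 1/intercept = 381 μmol/min; Km = slope × Vmax = 0.001692 × 381 = 0.645 μM.

381 μmol/min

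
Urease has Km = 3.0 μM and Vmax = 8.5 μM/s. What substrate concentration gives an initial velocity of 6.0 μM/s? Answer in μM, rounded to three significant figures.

7.20 μM

Rearranging v = Vmax[S]/(Km+[S]) gives [S] = Km·v/(Vmax − v).
[S] = 3.0 × 6.0 / (8.5 − 6.0) = 18.00/2.500 = 7.20 μM.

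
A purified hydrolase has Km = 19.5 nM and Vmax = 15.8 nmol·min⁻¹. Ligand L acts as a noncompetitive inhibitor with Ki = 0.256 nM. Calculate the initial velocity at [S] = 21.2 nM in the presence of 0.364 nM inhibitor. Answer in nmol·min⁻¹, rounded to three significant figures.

3.40 nmol·min⁻¹

With α = 1 + [I]/Ki = 1 + 0.364/0.256 = 2.422, the noncompetitive rate law is v = (Vmax/α)·[S] / (Km + [S]).
v = (15.8/2.422)×21.2 / (19.5 + 21.2) = 138.3/40.70 = 3.40 nmol·min⁻¹.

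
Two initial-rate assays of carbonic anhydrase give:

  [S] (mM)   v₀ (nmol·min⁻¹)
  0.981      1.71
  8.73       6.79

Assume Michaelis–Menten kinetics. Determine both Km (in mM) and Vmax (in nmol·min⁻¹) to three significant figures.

In reciprocal form, 1/v = (Km/Vmax)·(1/[S]) + 1/Vmax. The two points give (1/[S], 1/v) = (1.019, 0.5848) and (0.1145, 0.1473).
Slope = (0.5848 − 0.1473)/(1.019 − 0.1145) = 0.4835; intercept = 0.5848 − 0.4835×1.019 = 0.09189.
Vmax = 1/intercept = 10.9 nmol·min⁻¹; Km = slope × Vmax = 0.4835 × 10.9 = 5.26 mM.

Km = 5.26 mM; Vmax = 10.9 nmol·min⁻¹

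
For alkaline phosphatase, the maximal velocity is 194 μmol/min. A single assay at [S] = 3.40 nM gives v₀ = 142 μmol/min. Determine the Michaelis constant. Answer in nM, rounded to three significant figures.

1.25 nM

From v = Vmax[S]/(Km+[S]), Km = [S](Vmax − v)/v.
Km = 3.40 × (194 − 142) / 142 = 176.8/142 = 1.25 nM.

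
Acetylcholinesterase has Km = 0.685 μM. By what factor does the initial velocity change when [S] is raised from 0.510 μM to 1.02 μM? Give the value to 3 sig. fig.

1.40

Since Vmax cancels, v₂/v₁ = [S]₂(Km+[S]₁) / [S]₁(Km+[S]₂).
= 1.02×(0.685+0.510) / (0.510×(0.685+1.02)) = 1.219/0.8696 = 1.40.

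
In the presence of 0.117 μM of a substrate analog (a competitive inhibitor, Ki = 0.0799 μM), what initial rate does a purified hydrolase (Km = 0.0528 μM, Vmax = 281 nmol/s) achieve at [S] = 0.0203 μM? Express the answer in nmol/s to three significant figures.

37.9 nmol/s

With α = 1 + [I]/Ki = 1 + 0.117/0.0799 = 2.464, the competitive rate law is v = Vmax[S] / (αKm + [S]).
v = 281×0.0203 / (2.464×0.0528 + 0.0203) = 5.704/0.1504 = 37.9 nmol/s.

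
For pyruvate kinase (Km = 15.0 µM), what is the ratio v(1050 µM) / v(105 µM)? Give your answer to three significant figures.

1.13

The fractional saturations are [S]/(Km+[S]) = 105/120.0 = 0.8750 and 1050/1065 = 0.9859.
v₂/v₁ is just their ratio: 0.9859/0.8750 = 1.13.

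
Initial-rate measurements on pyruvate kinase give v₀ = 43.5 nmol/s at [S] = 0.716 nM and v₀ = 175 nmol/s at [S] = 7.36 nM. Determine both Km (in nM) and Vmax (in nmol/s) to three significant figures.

From v = Vmax[S]/(Km+[S]), each point gives Vmax = v(Km+[S])/[S].
Equating: 43.5(Km+0.716)/0.716 = 175(Km+7.36)/7.36.
60.75·Km + 43.5 = 23.78·Km + 175, so (60.75 − 23.78)·Km = 175 − 43.5.
Km = 131.5/36.98 = 3.56 nM; then Vmax = 43.5(3.56+0.716)/0.716 = 260 nmol/s.

Km = 3.56 nM; Vmax = 260 nmol/s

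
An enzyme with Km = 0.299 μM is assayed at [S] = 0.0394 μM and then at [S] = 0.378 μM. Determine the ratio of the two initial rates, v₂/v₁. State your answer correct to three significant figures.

4.80

The fractional saturations are [S]/(Km+[S]) = 0.0394/0.3384 = 0.1164 and 0.378/0.6770 = 0.5583.
v₂/v₁ is just their ratio: 0.5583/0.1164 = 4.80.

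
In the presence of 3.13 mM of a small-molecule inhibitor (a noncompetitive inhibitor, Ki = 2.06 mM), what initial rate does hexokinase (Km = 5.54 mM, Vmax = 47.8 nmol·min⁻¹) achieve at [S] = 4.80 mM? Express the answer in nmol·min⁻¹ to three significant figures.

8.81 nmol·min⁻¹

With α = 1 + [I]/Ki = 1 + 3.13/2.06 = 2.519, the noncompetitive rate law is v = (Vmax/α)·[S] / (Km + [S]).
v = (47.8/2.519)×4.80 / (5.54 + 4.80) = 91.07/10.34 = 8.81 nmol·min⁻¹.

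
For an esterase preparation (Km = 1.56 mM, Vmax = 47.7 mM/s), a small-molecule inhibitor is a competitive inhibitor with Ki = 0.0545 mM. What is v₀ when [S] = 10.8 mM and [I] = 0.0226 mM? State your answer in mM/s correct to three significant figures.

α = 1 + [I]/Ki = 1 + 0.0226/0.0545 = 1.415.
For a competitive inhibitor, Vmax is unchanged and the apparent Km becomes α·Km: Km,app = 2.21 mM, Vmax,app = 47.7 mM/s.
v = Vmax,app·[S]/(Km,app + [S]) = 47.7 × 10.8/(2.21 + 10.8) = 39.6 mM/s.

39.6 mM/s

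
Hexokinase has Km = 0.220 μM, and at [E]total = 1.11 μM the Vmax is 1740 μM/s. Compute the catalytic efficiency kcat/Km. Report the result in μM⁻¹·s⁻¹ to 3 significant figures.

kcat = Vmax/[E]total = 1740/1.11 = 1570 s⁻¹.
kcat/Km = 1570/0.220 = 7130 μM⁻¹·s⁻¹.

7130 μM⁻¹·s⁻¹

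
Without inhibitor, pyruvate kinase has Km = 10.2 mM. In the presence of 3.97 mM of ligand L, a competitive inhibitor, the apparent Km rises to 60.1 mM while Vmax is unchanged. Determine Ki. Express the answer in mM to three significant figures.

Competitive: Km,app = α·Km with α = 1 + [I]/Ki.
α = Km,app/Km = 60.1/10.2 = 5.892.
Since α = 1 + [I]/Ki, [I]/Ki = 5.892 − 1 = 4.892 and Ki = 3.97/4.892 = 0.812 mM.

0.812 mM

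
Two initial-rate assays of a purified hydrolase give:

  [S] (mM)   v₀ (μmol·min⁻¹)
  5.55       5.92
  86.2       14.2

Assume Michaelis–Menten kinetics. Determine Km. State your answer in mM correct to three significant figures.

9.18 mM

From v = Vmax[S]/(Km+[S]), each point gives Vmax = v(Km+[S])/[S].
Equating: 5.92(Km+5.55)/5.55 = 14.2(Km+86.2)/86.2.
1.067·Km + 5.92 = 0.1647·Km + 14.2, so (1.067 − 0.1647)·Km = 14.2 − 5.92.
Km = 8.280/0.9019 = 9.18 mM; then Vmax = 5.92(9.18+5.55)/5.55 = 15.7 μmol·min⁻¹.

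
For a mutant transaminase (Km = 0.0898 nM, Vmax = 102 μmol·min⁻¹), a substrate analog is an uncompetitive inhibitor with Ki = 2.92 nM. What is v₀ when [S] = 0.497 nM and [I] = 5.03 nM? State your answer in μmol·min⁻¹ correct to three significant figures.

α = 1 + [I]/Ki = 1 + 5.03/2.92 = 2.723.
For an uncompetitive inhibitor, both parameters are divided by α, giving Vmax/α and Km/α: Km,app = 0.0330 nM, Vmax,app = 37.5 μmol·min⁻¹.
v = Vmax,app·[S]/(Km,app + [S]) = 37.5 × 0.497/(0.0330 + 0.497) = 35.1 μmol·min⁻¹.

35.1 μmol·min⁻¹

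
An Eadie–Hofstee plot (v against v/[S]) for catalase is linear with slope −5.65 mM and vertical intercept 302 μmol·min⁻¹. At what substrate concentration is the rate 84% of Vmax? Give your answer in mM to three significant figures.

The Eadie–Hofstee slope gives Km = 5.65 mM (slope = −Km).
v/Vmax = [S]/(Km+[S]) = 0.84 ⇒ [S] = Km·0.84/(1−0.84) = 5.65 × 5.250 = 29.7 mM.

29.7 mM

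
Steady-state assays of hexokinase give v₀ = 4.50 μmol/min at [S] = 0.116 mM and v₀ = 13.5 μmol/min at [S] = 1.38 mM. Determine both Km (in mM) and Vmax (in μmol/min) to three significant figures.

In reciprocal form, 1/v = (Km/Vmax)·(1/[S]) + 1/Vmax. The two points give (1/[S], 1/v) = (8.621, 0.2222) and (0.7246, 0.07407).
Slope = (0.2222 − 0.07407)/(8.621 − 0.7246) = 0.01876; intercept = 0.2222 − 0.01876×8.621 = 0.06048.
Vmax = 1/intercept = 16.5 μmol/min; Km = slope × Vmax = 0.01876 × 16.5 = 0.310 mM.

Km = 0.310 mM; Vmax = 16.5 μmol/min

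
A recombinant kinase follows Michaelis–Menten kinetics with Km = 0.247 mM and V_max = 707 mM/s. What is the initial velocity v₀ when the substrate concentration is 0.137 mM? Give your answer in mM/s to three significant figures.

252 mM/s

v = Vmax·[S]/(Km + [S]) = 707 × 0.137 / (0.247 + 0.137)
  = 96.86 / 0.3840 = 252 mM/s.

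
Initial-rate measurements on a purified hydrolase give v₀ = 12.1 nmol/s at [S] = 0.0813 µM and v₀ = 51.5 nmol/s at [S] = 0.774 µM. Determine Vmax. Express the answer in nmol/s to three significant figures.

83.4 nmol/s

In reciprocal form, 1/v = (Km/Vmax)·(1/[S]) + 1/Vmax. The two points give (1/[S], 1/v) = (12.30, 0.08264) and (1.292, 0.01942).
Slope = (0.08264 − 0.01942)/(12.30 − 1.292) = 0.005744; intercept = 0.08264 − 0.005744×12.30 = 0.01200.
Vmax = 1/intercept = 83.4 nmol/s; Km = slope × Vmax = 0.005744 × 83.4 = 0.479 µM.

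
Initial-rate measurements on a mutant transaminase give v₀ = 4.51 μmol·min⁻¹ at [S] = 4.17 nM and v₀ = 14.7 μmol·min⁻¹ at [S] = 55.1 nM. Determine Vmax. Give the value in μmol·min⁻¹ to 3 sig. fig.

18.0 μmol·min⁻¹

In reciprocal form, 1/v = (Km/Vmax)·(1/[S]) + 1/Vmax. The two points give (1/[S], 1/v) = (0.2398, 0.2217) and (0.01815, 0.06803).
Slope = (0.2217 − 0.06803)/(0.2398 − 0.01815) = 0.6934; intercept = 0.2217 − 0.6934×0.2398 = 0.05544.
Vmax = 1/intercept = 18.0 μmol·min⁻¹; Km = slope × Vmax = 0.6934 × 18.0 = 12.5 nM.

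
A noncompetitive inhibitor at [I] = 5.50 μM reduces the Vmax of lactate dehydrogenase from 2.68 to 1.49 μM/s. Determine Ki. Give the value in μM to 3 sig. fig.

Noncompetitive: Vmax,app = Vmax/α with α = 1 + [I]/Ki.
α = Vmax/Vmax,app = 2.68/1.49 = 1.799.
Ki = [I]/(α − 1) = 5.50/0.7987 = 6.89 μM.

6.89 μM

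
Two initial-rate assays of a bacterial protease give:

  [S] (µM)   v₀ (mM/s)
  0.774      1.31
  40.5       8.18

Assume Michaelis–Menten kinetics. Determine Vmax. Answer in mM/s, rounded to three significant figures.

From v = Vmax[S]/(Km+[S]), each point gives Vmax = v(Km+[S])/[S].
Equating: 1.31(Km+0.774)/0.774 = 8.18(Km+40.5)/40.5.
1.693·Km + 1.31 = 0.2020·Km + 8.18, so (1.693 − 0.2020)·Km = 8.18 − 1.31.
Km = 6.870/1.491 = 4.61 µM; then Vmax = 1.31(4.61+0.774)/0.774 = 9.11 mM/s.

9.11 mM/s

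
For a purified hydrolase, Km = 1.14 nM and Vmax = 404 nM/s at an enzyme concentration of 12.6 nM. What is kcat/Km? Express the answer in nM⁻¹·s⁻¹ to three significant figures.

kcat = Vmax/[E]total = 404/12.6 = 32.1 s⁻¹.
kcat/Km = 32.1/1.14 = 28.1 nM⁻¹·s⁻¹.

28.1 nM⁻¹·s⁻¹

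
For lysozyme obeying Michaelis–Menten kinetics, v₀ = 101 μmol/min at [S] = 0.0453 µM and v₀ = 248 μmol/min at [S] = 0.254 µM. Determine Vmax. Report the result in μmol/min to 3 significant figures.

From v = Vmax[S]/(Km+[S]), each point gives Vmax = v(Km+[S])/[S].
Equating: 101(Km+0.0453)/0.0453 = 248(Km+0.254)/0.254.
2230·Km + 101 = 976.4·Km + 248, so (2230 − 976.4)·Km = 248 − 101.
Km = 147.0/1253 = 0.117 µM; then Vmax = 101(0.117+0.0453)/0.0453 = 363 μmol/min.

363 μmol/min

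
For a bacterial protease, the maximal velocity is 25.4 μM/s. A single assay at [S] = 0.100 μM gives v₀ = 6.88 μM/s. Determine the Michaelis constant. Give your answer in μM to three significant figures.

0.269 μM

v/Vmax = 6.88/25.4 = 0.2709 = [S]/(Km+[S]).
So Km + [S] = [S]/0.2709 = 0.3692 μM, giving Km = 0.3692 − 0.100 = 0.269 μM.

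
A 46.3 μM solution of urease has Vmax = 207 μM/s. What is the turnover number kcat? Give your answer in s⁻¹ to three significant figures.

kcat = Vmax/[E]total = 207 μM/s / 46.3 μM = 4.47 s⁻¹.

4.47 s⁻¹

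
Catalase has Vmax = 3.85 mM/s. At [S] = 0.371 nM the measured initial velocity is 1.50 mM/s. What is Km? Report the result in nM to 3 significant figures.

0.581 nM

From v = Vmax[S]/(Km+[S]), Km = [S](Vmax − v)/v.
Km = 0.371 × (3.85 − 1.50) / 1.50 = 0.8718/1.50 = 0.581 nM.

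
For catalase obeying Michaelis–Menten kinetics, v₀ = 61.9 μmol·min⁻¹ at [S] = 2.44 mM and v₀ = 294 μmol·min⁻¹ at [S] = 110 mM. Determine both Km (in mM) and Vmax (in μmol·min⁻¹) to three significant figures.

In reciprocal form, 1/v = (Km/Vmax)·(1/[S]) + 1/Vmax. The two points give (1/[S], 1/v) = (0.4098, 0.01616) and (0.009091, 0.003401).
Slope = (0.01616 − 0.003401)/(0.4098 − 0.009091) = 0.03183; intercept = 0.01616 − 0.03183×0.4098 = 0.003112.
Vmax = 1/intercept = 321 μmol·min⁻¹; Km = slope × Vmax = 0.03183 × 321 = 10.2 mM.

Km = 10.2 mM; Vmax = 321 μmol·min⁻¹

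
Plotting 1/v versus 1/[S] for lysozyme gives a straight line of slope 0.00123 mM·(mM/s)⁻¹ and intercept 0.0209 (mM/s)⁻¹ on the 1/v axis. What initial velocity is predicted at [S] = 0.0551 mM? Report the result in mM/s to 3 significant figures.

23.1 mM/s

The y-intercept is 1/Vmax, so Vmax = 1/0.0209 = 47.8 mM/s.
The slope is Km/Vmax, so Km = 0.00123 × 47.8 = 0.0589 mM.
Then v = 47.8 × 0.0551/(0.0589 + 0.0551) = 23.1 mM/s.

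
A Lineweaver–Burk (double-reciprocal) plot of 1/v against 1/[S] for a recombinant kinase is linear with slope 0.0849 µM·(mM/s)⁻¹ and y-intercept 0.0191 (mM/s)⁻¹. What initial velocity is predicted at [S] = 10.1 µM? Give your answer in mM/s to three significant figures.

The y-intercept is 1/Vmax, so Vmax = 1/0.0191 = 52.4 mM/s.
The slope is Km/Vmax, so Km = 0.0849 × 52.4 = 4.45 µM.
Then v = 52.4 × 10.1/(4.45 + 10.1) = 36.4 mM/s.

36.4 mM/s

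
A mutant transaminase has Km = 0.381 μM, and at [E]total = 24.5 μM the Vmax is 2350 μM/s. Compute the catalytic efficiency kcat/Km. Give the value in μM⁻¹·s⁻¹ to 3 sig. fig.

252 μM⁻¹·s⁻¹

kcat = Vmax/[E]total = 2350/24.5 = 95.9 s⁻¹.
kcat/Km = 95.9/0.381 = 252 μM⁻¹·s⁻¹.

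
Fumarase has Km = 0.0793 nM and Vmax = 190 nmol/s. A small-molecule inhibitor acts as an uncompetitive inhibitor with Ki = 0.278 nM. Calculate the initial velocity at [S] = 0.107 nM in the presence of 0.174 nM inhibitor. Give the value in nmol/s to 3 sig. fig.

80.3 nmol/s

α = 1 + [I]/Ki = 1 + 0.174/0.278 = 1.626.
For an uncompetitive inhibitor, both parameters are divided by α, giving Vmax/α and Km/α: Km,app = 0.0488 nM, Vmax,app = 117 nmol/s.
v = Vmax,app·[S]/(Km,app + [S]) = 117 × 0.107/(0.0488 + 0.107) = 80.3 nmol/s.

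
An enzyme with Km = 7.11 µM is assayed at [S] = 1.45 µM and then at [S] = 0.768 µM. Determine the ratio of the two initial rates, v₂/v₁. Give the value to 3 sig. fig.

The fractional saturations are [S]/(Km+[S]) = 1.45/8.560 = 0.1694 and 0.768/7.878 = 0.09749.
v₂/v₁ is just their ratio: 0.09749/0.1694 = 0.576.

0.576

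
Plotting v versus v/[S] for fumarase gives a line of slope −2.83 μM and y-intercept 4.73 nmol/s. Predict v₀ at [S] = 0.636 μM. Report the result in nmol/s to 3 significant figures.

0.868 nmol/s

In the Eadie–Hofstee form v = Vmax − Km·(v/[S]), the slope is −Km and the intercept is Vmax, so Km = 2.83 μM and Vmax = 4.73 nmol/s.
v = 4.73 × 0.636/(2.83 + 0.636) = 0.868 nmol/s.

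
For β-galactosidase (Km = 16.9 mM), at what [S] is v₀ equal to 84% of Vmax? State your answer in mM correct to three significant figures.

v/Vmax = [S]/(Km+[S]) = 0.84, so [S] = Km·0.84/(1 − 0.84) = 16.9 × 5.250.
[S] = 88.7 mM.

88.7 mM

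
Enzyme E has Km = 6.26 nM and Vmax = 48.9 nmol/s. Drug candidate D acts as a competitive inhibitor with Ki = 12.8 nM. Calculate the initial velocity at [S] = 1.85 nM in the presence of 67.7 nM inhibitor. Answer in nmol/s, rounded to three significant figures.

With α = 1 + [I]/Ki = 1 + 67.7/12.8 = 6.289, the competitive rate law is v = Vmax[S] / (αKm + [S]).
v = 48.9×1.85 / (6.289×6.26 + 1.85) = 90.46/41.22 = 2.19 nmol/s.

2.19 nmol/s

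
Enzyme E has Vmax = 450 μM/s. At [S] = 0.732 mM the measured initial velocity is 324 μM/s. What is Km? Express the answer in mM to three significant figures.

0.285 mM

From v = Vmax[S]/(Km+[S]), Km = [S](Vmax − v)/v.
Km = 0.732 × (450 − 324) / 324 = 92.23/324 = 0.285 mM.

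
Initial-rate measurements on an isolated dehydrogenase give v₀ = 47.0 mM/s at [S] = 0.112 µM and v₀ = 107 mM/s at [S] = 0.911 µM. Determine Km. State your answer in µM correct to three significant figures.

0.199 µM

In reciprocal form, 1/v = (Km/Vmax)·(1/[S]) + 1/Vmax. The two points give (1/[S], 1/v) = (8.929, 0.02128) and (1.098, 0.009346).
Slope = (0.02128 − 0.009346)/(8.929 − 1.098) = 0.001524; intercept = 0.02128 − 0.001524×8.929 = 0.007673.
Vmax = 1/intercept = 130 mM/s; Km = slope × Vmax = 0.001524 × 130 = 0.199 µM.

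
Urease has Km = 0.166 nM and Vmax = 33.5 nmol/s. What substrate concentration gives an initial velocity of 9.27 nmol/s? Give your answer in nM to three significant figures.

0.0635 nM

The required fractional saturation is v/Vmax = 9.27/33.5 = 0.2767.
Then [S]/(Km+[S]) = 0.2767 ⇒ [S] = 0.166 × 0.2767/(1 − 0.2767) = 0.0635 nM.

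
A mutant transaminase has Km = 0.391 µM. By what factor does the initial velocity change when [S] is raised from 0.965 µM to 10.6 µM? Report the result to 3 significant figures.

1.36

Since Vmax cancels, v₂/v₁ = [S]₂(Km+[S]₁) / [S]₁(Km+[S]₂).
= 10.6×(0.391+0.965) / (0.965×(0.391+10.6)) = 14.37/10.61 = 1.36.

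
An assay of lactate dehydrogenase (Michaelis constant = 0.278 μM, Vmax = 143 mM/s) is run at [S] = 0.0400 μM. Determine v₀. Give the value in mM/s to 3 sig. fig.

18.0 mM/s

v = Vmax·[S]/(Km + [S]) = 143 × 0.0400 / (0.278 + 0.0400)
  = 5.720 / 0.3180 = 18.0 mM/s.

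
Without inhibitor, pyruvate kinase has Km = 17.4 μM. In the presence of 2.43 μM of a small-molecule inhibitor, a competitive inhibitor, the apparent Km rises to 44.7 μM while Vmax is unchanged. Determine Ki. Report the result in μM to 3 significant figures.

1.55 μM

Competitive: Km,app = α·Km with α = 1 + [I]/Ki.
α = Km,app/Km = 44.7/17.4 = 2.569.
Ki = [I]/(α − 1) = 2.43/1.569 = 1.55 μM.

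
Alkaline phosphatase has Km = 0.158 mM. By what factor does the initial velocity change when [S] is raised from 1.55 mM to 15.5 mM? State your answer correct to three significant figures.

1.09

The fractional saturations are [S]/(Km+[S]) = 1.55/1.708 = 0.9075 and 15.5/15.66 = 0.9899.
v₂/v₁ is just their ratio: 0.9899/0.9075 = 1.09.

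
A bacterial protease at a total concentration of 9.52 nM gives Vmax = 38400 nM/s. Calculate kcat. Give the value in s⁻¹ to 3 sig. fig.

kcat = Vmax/[E]total = 38400 nM/s / 9.52 nM = 4030 s⁻¹.

4030 s⁻¹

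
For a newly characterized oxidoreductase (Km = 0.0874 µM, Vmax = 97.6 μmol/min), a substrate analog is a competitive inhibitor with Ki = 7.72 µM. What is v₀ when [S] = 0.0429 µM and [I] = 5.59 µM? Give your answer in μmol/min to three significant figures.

21.6 μmol/min

α = 1 + [I]/Ki = 1 + 5.59/7.72 = 1.724.
For a competitive inhibitor, Vmax is unchanged and the apparent Km becomes α·Km: Km,app = 0.151 µM, Vmax,app = 97.6 μmol/min.
v = Vmax,app·[S]/(Km,app + [S]) = 97.6 × 0.0429/(0.151 + 0.0429) = 21.6 μmol/min.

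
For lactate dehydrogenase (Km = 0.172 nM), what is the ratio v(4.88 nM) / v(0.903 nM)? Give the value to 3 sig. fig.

Since Vmax cancels, v₂/v₁ = [S]₂(Km+[S]₁) / [S]₁(Km+[S]₂).
= 4.88×(0.172+0.903) / (0.903×(0.172+4.88)) = 5.246/4.562 = 1.15.

1.15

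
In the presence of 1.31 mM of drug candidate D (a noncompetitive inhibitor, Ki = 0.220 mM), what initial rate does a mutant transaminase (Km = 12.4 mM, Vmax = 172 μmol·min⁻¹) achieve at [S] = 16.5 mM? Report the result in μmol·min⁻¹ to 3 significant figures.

α = 1 + [I]/Ki = 1 + 1.31/0.220 = 6.955.
For a noncompetitive inhibitor, Vmax is reduced to Vmax/α while Km is unchanged: Km,app = 12.4 mM, Vmax,app = 24.7 μmol·min⁻¹.
v = Vmax,app·[S]/(Km,app + [S]) = 24.7 × 16.5/(12.4 + 16.5) = 14.1 μmol·min⁻¹.

14.1 μmol·min⁻¹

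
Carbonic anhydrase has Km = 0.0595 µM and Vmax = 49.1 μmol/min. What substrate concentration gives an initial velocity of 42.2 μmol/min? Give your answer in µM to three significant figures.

The required fractional saturation is v/Vmax = 42.2/49.1 = 0.8595.
Then [S]/(Km+[S]) = 0.8595 ⇒ [S] = 0.0595 × 0.8595/(1 − 0.8595) = 0.364 µM.

0.364 µM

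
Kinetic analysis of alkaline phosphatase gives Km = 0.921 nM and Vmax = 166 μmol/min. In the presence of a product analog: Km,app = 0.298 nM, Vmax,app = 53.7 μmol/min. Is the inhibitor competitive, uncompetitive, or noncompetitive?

Both Km and Vmax decrease by the same factor (~3.09-fold) — characteristic of uncompetitive inhibition.

uncompetitive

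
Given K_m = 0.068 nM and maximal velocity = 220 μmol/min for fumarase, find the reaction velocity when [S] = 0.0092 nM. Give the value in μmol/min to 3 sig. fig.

26.2 μmol/min

[S]/(Km+[S]) = 0.0092/0.07720 = 0.1192, the fractional saturation.
v = 0.1192 × Vmax = 0.1192 × 220 = 26.2 μmol/min.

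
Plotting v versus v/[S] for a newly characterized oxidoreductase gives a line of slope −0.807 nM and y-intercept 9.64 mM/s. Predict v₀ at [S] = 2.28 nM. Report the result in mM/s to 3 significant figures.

In the Eadie–Hofstee form v = Vmax − Km·(v/[S]), the slope is −Km and the intercept is Vmax, so Km = 0.807 nM and Vmax = 9.64 mM/s.
v = 9.64 × 2.28/(0.807 + 2.28) = 7.12 mM/s.

7.12 mM/s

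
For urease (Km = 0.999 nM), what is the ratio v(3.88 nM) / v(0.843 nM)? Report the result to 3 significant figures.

1.74

Since Vmax cancels, v₂/v₁ = [S]₂(Km+[S]₁) / [S]₁(Km+[S]₂).
= 3.88×(0.999+0.843) / (0.843×(0.999+3.88)) = 7.147/4.113 = 1.74.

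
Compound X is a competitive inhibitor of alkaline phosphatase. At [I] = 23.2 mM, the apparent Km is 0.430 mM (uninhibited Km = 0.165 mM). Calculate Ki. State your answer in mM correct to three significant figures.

Competitive: Km,app = α·Km with α = 1 + [I]/Ki.
α = Km,app/Km = 0.430/0.165 = 2.606.
Ki = [I]/(α − 1) = 23.2/1.606 = 14.4 mM.

14.4 mM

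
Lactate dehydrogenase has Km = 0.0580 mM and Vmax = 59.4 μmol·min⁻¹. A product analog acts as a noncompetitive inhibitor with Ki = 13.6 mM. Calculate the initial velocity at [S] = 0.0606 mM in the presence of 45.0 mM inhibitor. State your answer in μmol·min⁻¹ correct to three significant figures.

With α = 1 + [I]/Ki = 1 + 45.0/13.6 = 4.309, the noncompetitive rate law is v = (Vmax/α)·[S] / (Km + [S]).
v = (59.4/4.309)×0.0606 / (0.0580 + 0.0606) = 0.8354/0.1186 = 7.04 μmol·min⁻¹.

7.04 μmol·min⁻¹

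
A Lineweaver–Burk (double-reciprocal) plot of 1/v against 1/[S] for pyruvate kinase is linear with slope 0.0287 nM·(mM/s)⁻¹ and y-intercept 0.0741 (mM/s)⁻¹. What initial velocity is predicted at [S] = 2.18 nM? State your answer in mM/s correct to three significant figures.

The y-intercept is 1/Vmax, so Vmax = 1/0.0741 = 13.5 mM/s.
The slope is Km/Vmax, so Km = 0.0287 × 13.5 = 0.387 nM.
Then v = 13.5 × 2.18/(0.387 + 2.18) = 11.5 mM/s.

11.5 mM/s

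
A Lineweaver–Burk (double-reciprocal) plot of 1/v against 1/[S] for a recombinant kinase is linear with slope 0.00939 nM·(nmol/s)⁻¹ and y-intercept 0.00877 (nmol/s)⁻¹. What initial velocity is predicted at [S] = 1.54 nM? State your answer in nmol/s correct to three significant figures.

The y-intercept is 1/Vmax, so Vmax = 1/0.00877 = 114 nmol/s.
The slope is Km/Vmax, so Km = 0.00939 × 114 = 1.07 nM.
Then v = 114 × 1.54/(1.07 + 1.54) = 67.3 nmol/s.

67.3 nmol/s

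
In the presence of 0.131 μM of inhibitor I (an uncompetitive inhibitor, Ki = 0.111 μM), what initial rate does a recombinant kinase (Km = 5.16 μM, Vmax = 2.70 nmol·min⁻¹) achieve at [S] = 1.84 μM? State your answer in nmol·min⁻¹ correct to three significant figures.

α = 1 + [I]/Ki = 1 + 0.131/0.111 = 2.180.
For an uncompetitive inhibitor, both parameters are divided by α, giving Vmax/α and Km/α: Km,app = 2.37 μM, Vmax,app = 1.24 nmol·min⁻¹.
v = Vmax,app·[S]/(Km,app + [S]) = 1.24 × 1.84/(2.37 + 1.84) = 0.542 nmol·min⁻¹.

0.542 nmol·min⁻¹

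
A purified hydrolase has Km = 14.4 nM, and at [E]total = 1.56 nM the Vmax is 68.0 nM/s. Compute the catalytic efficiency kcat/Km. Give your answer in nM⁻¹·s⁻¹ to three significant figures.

kcat = Vmax/[E]total = 68.0/1.56 = 43.6 s⁻¹.
kcat/Km = 43.6/14.4 = 3.03 nM⁻¹·s⁻¹.

3.03 nM⁻¹·s⁻¹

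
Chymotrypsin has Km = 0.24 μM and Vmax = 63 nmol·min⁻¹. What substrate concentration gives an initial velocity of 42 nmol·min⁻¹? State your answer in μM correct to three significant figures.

0.480 μM

Rearranging v = Vmax[S]/(Km+[S]) gives [S] = Km·v/(Vmax − v).
[S] = 0.24 × 42 / (63 − 42) = 10.08/21.00 = 0.480 μM.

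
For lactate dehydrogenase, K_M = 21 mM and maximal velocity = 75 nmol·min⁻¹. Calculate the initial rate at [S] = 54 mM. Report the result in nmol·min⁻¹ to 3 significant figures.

54.0 nmol·min⁻¹

[S]/(Km+[S]) = 54/75.00 = 0.7200, the fractional saturation.
v = 0.7200 × Vmax = 0.7200 × 75 = 54.0 nmol·min⁻¹.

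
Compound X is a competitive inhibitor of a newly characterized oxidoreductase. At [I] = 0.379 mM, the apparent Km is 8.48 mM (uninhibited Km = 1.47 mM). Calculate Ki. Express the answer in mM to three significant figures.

0.0795 mM

Competitive: Km,app = α·Km with α = 1 + [I]/Ki.
α = Km,app/Km = 8.48/1.47 = 5.769.
Since α = 1 + [I]/Ki, [I]/Ki = 5.769 − 1 = 4.769 and Ki = 0.379/4.769 = 0.0795 mM.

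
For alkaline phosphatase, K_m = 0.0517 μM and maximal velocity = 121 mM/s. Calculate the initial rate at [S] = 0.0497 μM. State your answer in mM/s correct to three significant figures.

[S]/(Km+[S]) = 0.0497/0.1014 = 0.4901, the fractional saturation.
v = 0.4901 × Vmax = 0.4901 × 121 = 59.3 mM/s.

59.3 mM/s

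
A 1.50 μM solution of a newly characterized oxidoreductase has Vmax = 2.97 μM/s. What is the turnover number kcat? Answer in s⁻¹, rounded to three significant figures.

1.98 s⁻¹

kcat = Vmax/[E]total = 2.97 μM/s / 1.50 μM = 1.98 s⁻¹.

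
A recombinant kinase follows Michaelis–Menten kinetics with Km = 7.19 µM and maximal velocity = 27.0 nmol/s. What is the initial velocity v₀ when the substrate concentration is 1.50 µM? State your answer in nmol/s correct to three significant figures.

v = Vmax·[S]/(Km + [S]) = 27.0 × 1.50 / (7.19 + 1.50)
  = 40.50 / 8.690 = 4.66 nmol/s.

4.66 nmol/s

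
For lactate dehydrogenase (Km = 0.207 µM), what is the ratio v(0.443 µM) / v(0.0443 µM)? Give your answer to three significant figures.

3.87

Since Vmax cancels, v₂/v₁ = [S]₂(Km+[S]₁) / [S]₁(Km+[S]₂).
= 0.443×(0.207+0.0443) / (0.0443×(0.207+0.443)) = 0.1113/0.02880 = 3.87.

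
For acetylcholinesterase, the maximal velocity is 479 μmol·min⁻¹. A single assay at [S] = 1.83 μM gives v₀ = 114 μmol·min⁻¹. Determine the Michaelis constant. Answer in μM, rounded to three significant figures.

From v = Vmax[S]/(Km+[S]), Km = [S](Vmax − v)/v.
Km = 1.83 × (479 − 114) / 114 = 668.0/114 = 5.86 μM.

5.86 μM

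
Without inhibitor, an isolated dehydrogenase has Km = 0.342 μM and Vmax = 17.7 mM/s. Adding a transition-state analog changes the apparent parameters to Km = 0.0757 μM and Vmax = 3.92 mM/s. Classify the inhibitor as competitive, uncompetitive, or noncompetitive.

Both Km and Vmax decrease by the same factor (~4.52-fold) — characteristic of uncompetitive inhibition.

uncompetitive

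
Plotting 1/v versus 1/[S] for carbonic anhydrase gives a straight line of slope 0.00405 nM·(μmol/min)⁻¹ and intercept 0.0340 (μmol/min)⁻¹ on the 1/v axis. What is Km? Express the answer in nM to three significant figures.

y-intercept = 1/Vmax ⇒ Vmax = 29.4 μmol/min; slope = Km/Vmax ⇒ Km = slope × Vmax.
Km = 0.00405 × 29.4 = 0.119 nM.

0.119 nM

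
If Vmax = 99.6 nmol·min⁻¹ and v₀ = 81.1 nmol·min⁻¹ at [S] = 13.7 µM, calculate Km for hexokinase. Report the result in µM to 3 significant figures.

3.13 µM

From v = Vmax[S]/(Km+[S]), Km = [S](Vmax − v)/v.
Km = 13.7 × (99.6 − 81.1) / 81.1 = 253.4/81.1 = 3.13 µM.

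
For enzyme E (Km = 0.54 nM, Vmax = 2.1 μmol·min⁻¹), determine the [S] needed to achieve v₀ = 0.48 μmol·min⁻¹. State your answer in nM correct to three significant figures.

0.160 nM

The required fractional saturation is v/Vmax = 0.48/2.1 = 0.2286.
Then [S]/(Km+[S]) = 0.2286 ⇒ [S] = 0.54 × 0.2286/(1 − 0.2286) = 0.160 nM.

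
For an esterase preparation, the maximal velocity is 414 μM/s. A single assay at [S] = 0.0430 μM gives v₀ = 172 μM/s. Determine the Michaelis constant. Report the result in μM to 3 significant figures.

v/Vmax = 172/414 = 0.4155 = [S]/(Km+[S]).
So Km + [S] = [S]/0.4155 = 0.1035 μM, giving Km = 0.1035 − 0.0430 = 0.0605 μM.

0.0605 μM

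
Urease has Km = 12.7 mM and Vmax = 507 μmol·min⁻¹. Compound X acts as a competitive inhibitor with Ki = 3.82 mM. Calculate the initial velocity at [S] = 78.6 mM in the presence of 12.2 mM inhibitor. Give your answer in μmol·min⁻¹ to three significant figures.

α = 1 + [I]/Ki = 1 + 12.2/3.82 = 4.194.
For a competitive inhibitor, Vmax is unchanged and the apparent Km becomes α·Km: Km,app = 53.3 mM, Vmax,app = 507 μmol·min⁻¹.
v = Vmax,app·[S]/(Km,app + [S]) = 507 × 78.6/(53.3 + 78.6) = 302 μmol·min⁻¹.

302 μmol·min⁻¹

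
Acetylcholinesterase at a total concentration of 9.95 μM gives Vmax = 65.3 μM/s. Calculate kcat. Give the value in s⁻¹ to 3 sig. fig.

kcat = Vmax/[E]total = 65.3 μM/s / 9.95 μM = 6.56 s⁻¹.

6.56 s⁻¹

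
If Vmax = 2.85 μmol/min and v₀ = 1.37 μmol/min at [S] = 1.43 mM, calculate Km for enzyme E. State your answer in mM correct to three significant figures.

1.54 mM

v/Vmax = 1.37/2.85 = 0.4807 = [S]/(Km+[S]).
So Km + [S] = [S]/0.4807 = 2.975 mM, giving Km = 2.975 − 1.43 = 1.54 mM.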